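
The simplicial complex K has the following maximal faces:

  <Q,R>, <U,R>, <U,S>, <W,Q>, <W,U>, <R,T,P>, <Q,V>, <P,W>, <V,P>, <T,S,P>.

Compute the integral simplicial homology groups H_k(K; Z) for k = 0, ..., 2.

Fix the vertex order P < Q < R < S < T < U < V < W and write every simplex with vertices in increasing order. Then dim K = 2 and the simplices of K are:

  0-simplices (8): P, Q, R, S, T, U, V, W
  1-simplices (13): PR, PS, PT, PV, PW, QR, QV, QW, RT, RU, ST, SU, UW
  2-simplices (2): PRT, PST

so the chain groups are C_0 ≅ Z^8, C_1 ≅ Z^13, C_2 ≅ Z^2.

The boundary map ∂_1: C_1 → C_0 sends each edge [p,q] (with p < q) to q − p.
The 8×13 boundary matrix has rank 7 and Smith normal form diag(1,1,1,1,1,1,1).

Boundary ∂_2: C_2 → C_1 sends each 2-simplex [p,q,r] to [q,r] − [p,r] + [p,q]. For instance
  ∂PRT = RT − PT + PR,
  ∂PST = ST − PT + PS.
This gives a 13×2 integer matrix of rank 2; reducing to Smith normal form yields diagonal entries (1,1).

Reading off H_k = ker ∂_k / im ∂_{k+1}:

  H_0: rank C_0 − rank ∂_1 = 8 − 7 = 1, and the invariant factors of ∂_1 are all 1, so H_0 = Z.
  H_1: rank ker ∂_1 − rank ∂_2 = (13 − 7) − 2 = 4, and the invariant factors of ∂_2 are all 1, so H_1 = Z^4.
  H_2: rank ker ∂_2 − rank ∂_3 = (2 − 2) − 0 = 0, and there is no ∂_3, so H_2 = 0.

H_0 ≅ Z,  H_1 ≅ Z^4,  H_2 = 0.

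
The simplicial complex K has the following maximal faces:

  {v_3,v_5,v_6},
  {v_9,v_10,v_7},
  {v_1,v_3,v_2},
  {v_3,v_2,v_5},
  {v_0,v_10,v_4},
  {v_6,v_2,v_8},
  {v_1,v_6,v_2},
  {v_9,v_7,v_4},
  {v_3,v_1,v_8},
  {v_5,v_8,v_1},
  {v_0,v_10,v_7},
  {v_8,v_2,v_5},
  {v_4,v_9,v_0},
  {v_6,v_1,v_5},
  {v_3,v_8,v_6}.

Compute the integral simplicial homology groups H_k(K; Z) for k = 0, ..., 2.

H_0 ≅ Z^2,  H_1 ≅ Z ⊕ Z/2,  H_2 = 0.

Order the vertices as v_0 < v_1 < v_2 < v_3 < v_4 < v_5 < v_6 < v_7 < v_8 < v_9 < v_10. Listing each simplex with vertices in this order, K has dimension 2 with simplices:

  0-simplices (11): [v_0], [v_1], [v_2], [v_3], [v_4], [v_5], [v_6], [v_7], [v_8], [v_9], [v_10]
  1-simplices (25): (25 of them)
  2-simplices (15): (15 of them)

so the chain groups are C_0 ≅ Z^11, C_1 ≅ Z^25, C_2 ≅ Z^15.

Boundary ∂_1: C_1 → C_0 is given by ∂[p,q] = [q] − [p]. For instance
  ∂[v_2,v_3] = [v_3] − [v_2].
As a 11×25 matrix over Z this has rank 9, with invariant factors (1,1,1,1,1,1,1,1,1).

The boundary map ∂_2: C_2 → C_1 sends each 2-simplex [p,q,r] to [q,r] − [p,r] + [p,q]. For instance
  ∂[v_3,v_5,v_6] = [v_5,v_6] − [v_3,v_6] + [v_3,v_5],
  ∂[v_1,v_2,v_6] = [v_2,v_6] − [v_1,v_6] + [v_1,v_2].
This gives a 25×15 integer matrix of rank 15; reducing to Smith normal form yields diagonal entries (1,1,1,1,1,1,1,1,1,1,1,1,1,1,2).

Reading off H_k = ker ∂_k / im ∂_{k+1}:

  H_0: rank C_0 − rank ∂_1 = 11 − 9 = 2, and the invariant factors of ∂_1 are all 1, so H_0 ≅ Z^2.
  H_1: rank ker ∂_1 − rank ∂_2 = (25 − 9) − 15 = 1, and ∂_2 has invariant factor 2 > 1, so H_1 ≅ Z ⊕ Z/2.
  H_2: rank ker ∂_2 − rank ∂_3 = (15 − 15) − 0 = 0, and there is no ∂_3, so H_2 ≅ 0.

(K is a triangulation of the disjoint union of the Möbius band and the real projective plane RP^2.)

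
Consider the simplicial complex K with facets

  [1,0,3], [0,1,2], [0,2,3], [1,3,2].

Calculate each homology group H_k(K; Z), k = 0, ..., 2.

H_0 ≅ Z,  H_1 = 0,  H_2 ≅ Z.

We work with the vertex ordering 0 < 1 < 2 < 3. The simplices of K, each written with vertices in increasing order, are:

  0-simplices (4): [0], [1], [2], [3]
  1-simplices (6): [0,1], [0,2], [0,3], [1,2], [1,3], [2,3]
  2-simplices (4): [0,1,2], [0,1,3], [0,2,3], [1,2,3]

giving chain groups C_0 ≅ Z^4, C_1 ≅ Z^6, C_2 ≅ Z^4.

The boundary map ∂_1: C_1 → C_0 maps an edge to its endpoints' difference, ∂[p,q] = q − p. For instance
  ∂[2,3] = [3] − [2].
As a 4×6 matrix over Z this has rank 3, with invariant factors (1,1,1).

Boundary ∂_2: C_2 → C_1 acts by ∂[p,q,r] = [q,r] − [p,r] + [p,q]. For instance
  ∂[0,1,2] = [1,2] − [0,2] + [0,1],
  ∂[1,2,3] = [2,3] − [1,3] + [1,2].
This gives a 6×4 integer matrix of rank 3; reducing to Smith normal form yields diagonal entries (1,1,1).

Reading off H_k = ker ∂_k / im ∂_{k+1}:

  H_0: rank C_0 − rank ∂_1 = 4 − 3 = 1, and the invariant factors of ∂_1 are all 1, so H_0 = Z.
  H_1: rank ker ∂_1 − rank ∂_2 = (6 − 3) − 3 = 0, and the invariant factors of ∂_2 are all 1, so H_1 = 0.
  H_2: rank ker ∂_2 − rank ∂_3 = (4 − 3) − 0 = 1, and there is no ∂_3, so H_2 = Z.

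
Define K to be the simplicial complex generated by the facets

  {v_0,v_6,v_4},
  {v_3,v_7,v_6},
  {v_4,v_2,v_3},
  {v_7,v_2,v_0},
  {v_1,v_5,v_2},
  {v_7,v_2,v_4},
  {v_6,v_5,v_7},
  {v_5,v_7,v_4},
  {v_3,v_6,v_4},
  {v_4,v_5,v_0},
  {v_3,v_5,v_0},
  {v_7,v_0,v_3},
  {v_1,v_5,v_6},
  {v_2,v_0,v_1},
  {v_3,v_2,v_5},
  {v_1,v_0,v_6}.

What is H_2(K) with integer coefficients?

H_2 = Z.

Take the total order v_0 < v_1 < v_2 < v_3 < v_4 < v_5 < v_6 < v_7 on the vertex set. Then K (dimension 2) consists of the simplices:

  0-simplices (8): [v_0], [v_1], [v_2], [v_3], [v_4], [v_5], [v_6], [v_7]
  1-simplices (24): (24 of them)
  2-simplices (16): (16 of them)

so the chain groups are C_0 ≅ Z^8, C_1 ≅ Z^24, C_2 ≅ Z^16.

∂_1: C_1 → C_0 maps an edge to its endpoints' difference, ∂[p,q] = q − p.
The 8×24 boundary matrix has rank 7 and Smith normal form diag(1,1,1,1,1,1,1).

The boundary map ∂_2: C_2 → C_1 acts by ∂[p,q,r] = [q,r] − [p,r] + [p,q]. For instance
  ∂[v_0,v_2,v_7] = [v_2,v_7] − [v_0,v_7] + [v_0,v_2],
  ∂[v_0,v_3,v_5] = [v_3,v_5] − [v_0,v_5] + [v_0,v_3].
As a 24×16 matrix over Z this has rank 15, with invariant factors (1,1,1,1,1,1,1,1,1,1,1,1,1,1,1).

Computing H_k = (kernel of ∂_k) / (image of ∂_{k+1}):

  H_2: rank ker ∂_2 − rank ∂_3 = (16 − 15) − 0 = 1, and there is no ∂_3, so H_2 = Z.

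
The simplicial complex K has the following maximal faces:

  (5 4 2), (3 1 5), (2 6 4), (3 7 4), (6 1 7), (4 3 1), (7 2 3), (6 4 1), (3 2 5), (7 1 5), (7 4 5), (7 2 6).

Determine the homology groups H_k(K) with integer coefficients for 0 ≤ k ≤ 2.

K has 7 vertices, 18 edges, 12 triangles.
rank ∂_0 = 0, rank ∂_1 = 6 ⇒ b_0 = 7 − 0 − 6 = 1; all invariant factors of ∂_1 are 1 so no torsion. So H_0 ≅ Z.
rank ∂_1 = 6, rank ∂_2 = 12 ⇒ b_1 = 18 − 6 − 12 = 0; ∂_2 has invariant factor(s) [2] giving torsion. So H_1 ≅ Z/2Z.
rank ∂_2 = 12, rank ∂_3 = 0 ⇒ b_2 = 12 − 12 − 0 = 0. So H_2 ≅ 0.

H_0 ≅ Z,  H_1 ≅ Z/2Z,  H_2 = 0.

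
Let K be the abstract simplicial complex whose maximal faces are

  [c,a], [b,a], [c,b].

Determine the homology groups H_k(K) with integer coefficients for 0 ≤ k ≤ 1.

H_0 = Z,  H_1 = Z.

Order the vertices as a < b < c. Listing each simplex with vertices in this order, K has dimension 1 with simplices:

  0-simplices (3): a, b, c
  1-simplices (3): ab, ac, bc

so the chain groups are C_0 ≅ Z^3, C_1 ≅ Z^3.

Boundary ∂_1: C_1 → C_0 maps an edge to its endpoints' difference, ∂[p,q] = q − p. For instance
  ∂ac = c − a.
As a 3×3 matrix over Z this has rank 2, with invariant factors (1,1).

From H_k ≅ ker(∂_k) / im(∂_{k+1}) we obtain:

  H_0: rank C_0 − rank ∂_1 = 3 − 2 = 1, and the invariant factors of ∂_1 are all 1, so H_0 = Z.
  H_1: rank ker ∂_1 − rank ∂_2 = (3 − 2) − 0 = 1, and there is no ∂_2, so H_1 = Z.

As a check, the Euler characteristic is 3 − 3 = 0, which agrees with 1 − 1 = 0.
(K is a triangulation of the circle S^1.)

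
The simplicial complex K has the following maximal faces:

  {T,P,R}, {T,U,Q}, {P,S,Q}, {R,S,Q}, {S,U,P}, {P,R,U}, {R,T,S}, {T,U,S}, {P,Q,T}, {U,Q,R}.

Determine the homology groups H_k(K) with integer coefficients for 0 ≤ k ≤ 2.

Take the total order P < Q < R < S < T < U on the vertex set. Then K (dimension 2) consists of the simplices:

  0-simplices (6): P, Q, R, S, T, U
  1-simplices (15): PQ, PR, PS, PT, PU, QR, QS, QT, QU, RS, RT, RU, ST, SU, TU
  2-simplices (10): PQS, PQT, PRT, PRU, PSU, QRS, QRU, QTU, RST, STU

so the chain groups are C_0 ≅ Z^6, C_1 ≅ Z^15, C_2 ≅ Z^10.

∂_1: C_1 → C_0 maps an edge to its endpoints' difference, ∂[p,q] = q − p. For instance
  ∂QT = T − Q.
The 6×15 boundary matrix has rank 5 and Smith normal form diag(1,1,1,1,1).

∂_2: C_2 → C_1 maps a triangle to the signed sum of its edges. For instance
  ∂PRU = RU − PU + PR,
  ∂QTU = TU − QU + QT.
This gives a 15×10 integer matrix of rank 10; reducing to Smith normal form yields diagonal entries (1,1,1,1,1,1,1,1,1,2).

Computing H_k = (kernel of ∂_k) / (image of ∂_{k+1}):

  H_0: rank C_0 − rank ∂_1 = 6 − 5 = 1, and the invariant factors of ∂_1 are all 1, so H_0 = Z.
  H_1: rank ker ∂_1 − rank ∂_2 = (15 − 5) − 10 = 0, and ∂_2 has invariant factor 2 > 1, so H_1 = Z/2Z.
  H_2: rank ker ∂_2 − rank ∂_3 = (10 − 10) − 0 = 0, and there is no ∂_3, so H_2 = 0.

(K is a triangulation of the real projective plane RP^2.)

H_0 = Z,  H_1 = Z/2Z,  H_2 = 0.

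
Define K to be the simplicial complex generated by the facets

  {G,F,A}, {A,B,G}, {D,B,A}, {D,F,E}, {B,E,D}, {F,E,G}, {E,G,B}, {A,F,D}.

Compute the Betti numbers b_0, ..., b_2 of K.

b_0 = 1, b_1 = 0, b_2 = 1.

Order the vertices as A < B < D < E < F < G. Listing each simplex with vertices in this order, K has dimension 2 with simplices:

  0-simplices (6): A, B, D, E, F, G
  1-simplices (12): AB, AD, AF, AG, BD, BE, BG, DE, DF, EF, EG, FG
  2-simplices (8): ABD, ABG, ADF, AFG, BDE, BEG, DEF, EFG

giving chain groups C_0 ≅ Z^6, C_1 ≅ Z^12, C_2 ≅ Z^8.

∂_1: C_1 → C_0 sends each edge [p,q] (with p < q) to q − p.
As a 6×12 matrix over Z this has rank 5, with invariant factors (1,1,1,1,1).

Boundary ∂_2: C_2 → C_1 acts by ∂[p,q,r] = [q,r] − [p,r] + [p,q]. For instance
  ∂ABD = BD − AD + AB,
  ∂BEG = EG − BG + BE.
As a 12×8 matrix over Z this has rank 7, with invariant factors (1,1,1,1,1,1,1).

Computing H_k = (kernel of ∂_k) / (image of ∂_{k+1}):

  H_0: rank C_0 − rank ∂_1 = 6 − 5 = 1, and the invariant factors of ∂_1 are all 1, so H_0 = Z.
  H_1: rank ker ∂_1 − rank ∂_2 = (12 − 5) − 7 = 0, and the invariant factors of ∂_2 are all 1, so H_1 = 0.
  H_2: rank ker ∂_2 − rank ∂_3 = (8 − 7) − 0 = 1, and there is no ∂_3, so H_2 = Z.

As a check, the Euler characteristic is 6 − 12 + 8 = 2, which agrees with 1 − 0 + 1 = 2.

Hence the Betti numbers are b_0 = 1, b_1 = 0, b_2 = 1.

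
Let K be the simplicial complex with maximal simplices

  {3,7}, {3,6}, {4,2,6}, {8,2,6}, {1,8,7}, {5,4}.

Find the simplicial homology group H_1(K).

Take the total order 1 < 2 < 3 < 4 < 5 < 6 < 7 < 8 on the vertex set. Then K (dimension 2) consists of the simplices:

  0-simplices (8): [1], [2], [3], [4], [5], [6], [7], [8]
  1-simplices (11): [1,7], [1,8], [2,4], [2,6], [2,8], [3,6], [3,7], [4,5], [4,6], [6,8], [7,8]
  2-simplices (3): [1,7,8], [2,4,6], [2,6,8]

giving chain groups C_0 ≅ Z^8, C_1 ≅ Z^11, C_2 ≅ Z^3.

The boundary map ∂_1: C_1 → C_0 is given by ∂[p,q] = [q] − [p].
The 8×11 boundary matrix has rank 7 and Smith normal form diag(1,1,1,1,1,1,1).

Boundary ∂_2: C_2 → C_1 acts by ∂[p,q,r] = [q,r] − [p,r] + [p,q]. For instance
  ∂[2,6,8] = [6,8] − [2,8] + [2,6],
  ∂[2,4,6] = [4,6] − [2,6] + [2,4].
As a 11×3 matrix over Z this has rank 3, with invariant factors (1,1,1).

From H_k ≅ ker(∂_k) / im(∂_{k+1}) we obtain:

  H_1: rank ker ∂_1 − rank ∂_2 = (11 − 7) − 3 = 1, and the invariant factors of ∂_2 are all 1, so H_1 = Z.

H_1 = Z.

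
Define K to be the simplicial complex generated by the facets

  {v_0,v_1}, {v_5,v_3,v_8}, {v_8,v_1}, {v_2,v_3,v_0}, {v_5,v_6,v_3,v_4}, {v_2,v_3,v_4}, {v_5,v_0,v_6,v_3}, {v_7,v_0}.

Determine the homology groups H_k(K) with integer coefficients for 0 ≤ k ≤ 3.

Order the vertices as v_0 < v_1 < v_2 < v_3 < v_4 < v_5 < v_6 < v_7 < v_8. Listing each simplex with vertices in this order, K has dimension 3 with simplices:

  0-simplices (9): [v_0], [v_1], [v_2], [v_3], [v_4], [v_5], [v_6], [v_7], [v_8]
  1-simplices (17): (17 of them)
  2-simplices (10): [v_0,v_2,v_3], [v_0,v_3,v_5], [v_0,v_3,v_6], [v_0,v_5,v_6], [v_2,v_3,v_4], [v_3,v_4,v_5], [v_3,v_4,v_6], [v_3,v_5,v_6], [v_3,v_5,v_8], [v_4,v_5,v_6]
  3-simplices (2): [v_0,v_3,v_5,v_6], [v_3,v_4,v_5,v_6]

Hence C_0 ≅ Z^9, C_1 ≅ Z^17, C_2 ≅ Z^10, C_3 ≅ Z^2.

∂_1: C_1 → C_0 sends each edge [p,q] (with p < q) to q − p.
The resulting 9×17 matrix has rank 8, and its Smith normal form has invariant factors (1,1,1,1,1,1,1,1).

∂_2: C_2 → C_1 sends each 2-simplex [p,q,r] to [q,r] − [p,r] + [p,q]. For instance
  ∂[v_3,v_5,v_6] = [v_5,v_6] − [v_3,v_6] + [v_3,v_5],
  ∂[v_3,v_4,v_5] = [v_4,v_5] − [v_3,v_5] + [v_3,v_4].
The 17×10 boundary matrix has rank 8 and Smith normal form diag(1,1,1,1,1,1,1,1).

The boundary map ∂_3: C_3 → C_2 sends each 3-simplex σ to the alternating sum Σ_i (−1)^i (σ with its i-th vertex removed). For instance
  ∂[v_3,v_4,v_5,v_6] = [v_4,v_5,v_6] − [v_3,v_5,v_6] + [v_3,v_4,v_6] − [v_3,v_4,v_5],
  ∂[v_0,v_3,v_5,v_6] = [v_3,v_5,v_6] − [v_0,v_5,v_6] + [v_0,v_3,v_6] − [v_0,v_3,v_5].
As a 10×2 matrix over Z this has rank 2, with invariant factors (1,1).

Now H_k = ker ∂_k / im ∂_{k+1}, so:

  H_0: rank C_0 − rank ∂_1 = 9 − 8 = 1, and the invariant factors of ∂_1 are all 1, so H_0 ≅ Z.
  H_1: rank ker ∂_1 − rank ∂_2 = (17 − 8) − 8 = 1, and the invariant factors of ∂_2 are all 1, so H_1 ≅ Z.
  H_2: rank ker ∂_2 − rank ∂_3 = (10 − 8) − 2 = 0, and the invariant factors of ∂_3 are all 1, so H_2 ≅ 0.
  H_3: rank ker ∂_3 − rank ∂_4 = (2 − 2) − 0 = 0, and there is no ∂_4, so H_3 ≅ 0.

H_0 = Z,  H_1 = Z,  H_2 = 0,  H_3 = 0.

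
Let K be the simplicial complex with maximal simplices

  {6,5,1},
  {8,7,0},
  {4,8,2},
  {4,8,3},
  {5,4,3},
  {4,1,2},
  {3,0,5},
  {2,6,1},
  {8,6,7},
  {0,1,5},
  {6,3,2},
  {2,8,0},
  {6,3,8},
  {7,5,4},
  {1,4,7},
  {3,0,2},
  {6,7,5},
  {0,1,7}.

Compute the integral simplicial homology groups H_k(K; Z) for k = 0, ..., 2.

K has 9 vertices, 27 edges, 18 triangles.
rank ∂_0 = 0, rank ∂_1 = 8 ⇒ b_0 = 9 − 0 − 8 = 1; all invariant factors of ∂_1 are 1 so no torsion. So H_0 = Z.
rank ∂_1 = 8, rank ∂_2 = 18 ⇒ b_1 = 27 − 8 − 18 = 1; ∂_2 has invariant factor(s) [2] giving torsion. So H_1 = Z ⊕ Z_2.
rank ∂_2 = 18, rank ∂_3 = 0 ⇒ b_2 = 18 − 18 − 0 = 0. So H_2 = 0.

H_0 ≅ Z,  H_1 ≅ Z ⊕ Z_2,  H_2 = 0.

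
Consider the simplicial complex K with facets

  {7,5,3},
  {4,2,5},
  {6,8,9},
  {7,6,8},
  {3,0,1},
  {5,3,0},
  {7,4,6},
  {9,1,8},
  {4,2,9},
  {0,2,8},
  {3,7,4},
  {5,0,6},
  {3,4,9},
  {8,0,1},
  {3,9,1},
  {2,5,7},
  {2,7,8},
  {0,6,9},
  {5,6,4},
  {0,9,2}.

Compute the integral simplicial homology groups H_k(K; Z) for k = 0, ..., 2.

H_0 ≅ Z,  H_1 ≅ Z ⊕ Z_2,  H_2 = 0.

K has 10 vertices, 30 edges, 20 triangles.
rank ∂_0 = 0, rank ∂_1 = 9 ⇒ b_0 = 10 − 0 − 9 = 1; all invariant factors of ∂_1 are 1 so no torsion. So H_0 = Z.
rank ∂_1 = 9, rank ∂_2 = 20 ⇒ b_1 = 30 − 9 − 20 = 1; ∂_2 has invariant factor(s) [2] giving torsion. So H_1 = Z ⊕ Z_2.
rank ∂_2 = 20, rank ∂_3 = 0 ⇒ b_2 = 20 − 20 − 0 = 0. So H_2 = 0.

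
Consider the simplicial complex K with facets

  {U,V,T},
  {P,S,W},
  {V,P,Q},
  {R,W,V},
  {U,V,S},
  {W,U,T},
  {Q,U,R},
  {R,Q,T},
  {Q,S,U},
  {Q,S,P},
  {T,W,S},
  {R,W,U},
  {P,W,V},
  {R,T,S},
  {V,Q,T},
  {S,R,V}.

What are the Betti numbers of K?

Fix the vertex order P < Q < R < S < T < U < V < W and write every simplex with vertices in increasing order. Then dim K = 2 and the simplices of K are:

  0-simplices (8): P, Q, R, S, T, U, V, W
  1-simplices (24): PQ, PS, PV, PW, QR, QS, QT, QU, QV, RS, RT, RU, RV, RW, ST, SU, SV, SW, TU, TV, TW, UV, UW, VW
  2-simplices (16): PQS, PQV, PSW, PVW, QRT, QRU, QSU, QTV, RST, RSV, RUW, RVW, STW, SUV, TUV, TUW

giving chain groups C_0 ≅ Z^8, C_1 ≅ Z^24, C_2 ≅ Z^16.

∂_1: C_1 → C_0 sends each edge [p,q] (with p < q) to q − p.
As a 8×24 matrix over Z this has rank 7, with invariant factors (1,1,1,1,1,1,1).

Boundary ∂_2: C_2 → C_1 acts by ∂[p,q,r] = [q,r] − [p,r] + [p,q]. For instance
  ∂PQS = QS − PS + PQ,
  ∂QTV = TV − QV + QT.
The 24×16 boundary matrix has rank 15 and Smith normal form diag(1,1,1,1,1,1,1,1,1,1,1,1,1,1,1).

From H_k ≅ ker(∂_k) / im(∂_{k+1}) we obtain:

  H_0: rank C_0 − rank ∂_1 = 8 − 7 = 1, and the invariant factors of ∂_1 are all 1, so H_0 = Z.
  H_1: rank ker ∂_1 − rank ∂_2 = (24 − 7) − 15 = 2, and the invariant factors of ∂_2 are all 1, so H_1 = Z^2.
  H_2: rank ker ∂_2 − rank ∂_3 = (16 − 15) − 0 = 1, and there is no ∂_3, so H_2 = Z.

(K is a triangulation of the torus T^2.)

Hence the Betti numbers are b_0 = 1, b_1 = 2, b_2 = 1.

b_0 = 1, b_1 = 2, b_2 = 1.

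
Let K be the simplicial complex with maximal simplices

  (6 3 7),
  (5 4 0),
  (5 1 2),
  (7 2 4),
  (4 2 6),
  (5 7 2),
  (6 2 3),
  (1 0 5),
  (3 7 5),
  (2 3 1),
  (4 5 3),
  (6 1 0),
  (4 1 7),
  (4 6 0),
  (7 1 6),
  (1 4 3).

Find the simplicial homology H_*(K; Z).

We work with the vertex ordering 0 < 1 < 2 < 3 < 4 < 5 < 6 < 7. The simplices of K, each written with vertices in increasing order, are:

  0-simplices (8): [0], [1], [2], [3], [4], [5], [6], [7]
  1-simplices (24): (24 of them)
  2-simplices (16): [0,1,5], [0,1,6], [0,4,5], [0,4,6], [1,2,3], [1,2,5], [1,3,4], [1,4,7], [1,6,7], [2,3,6], [2,4,6], [2,4,7], [2,5,7], [3,4,5], [3,5,7], [3,6,7]

so the chain groups are C_0 ≅ Z^8, C_1 ≅ Z^24, C_2 ≅ Z^16.

∂_1: C_1 → C_0 maps an edge to its endpoints' difference, ∂[p,q] = q − p. For instance
  ∂[0,6] = [6] − [0].
The resulting 8×24 matrix has rank 7, and its Smith normal form has invariant factors (1,1,1,1,1,1,1).

Boundary ∂_2: C_2 → C_1 acts by ∂[p,q,r] = [q,r] − [p,r] + [p,q]. For instance
  ∂[0,1,6] = [1,6] − [0,6] + [0,1],
  ∂[2,5,7] = [5,7] − [2,7] + [2,5].
As a 24×16 matrix over Z this has rank 15, with invariant factors (1,1,1,1,1,1,1,1,1,1,1,1,1,1,1).

From H_k ≅ ker(∂_k) / im(∂_{k+1}) we obtain:

  H_0: rank C_0 − rank ∂_1 = 8 − 7 = 1, and the invariant factors of ∂_1 are all 1, so H_0 = Z.
  H_1: rank ker ∂_1 − rank ∂_2 = (24 − 7) − 15 = 2, and the invariant factors of ∂_2 are all 1, so H_1 = Z^2.
  H_2: rank ker ∂_2 − rank ∂_3 = (16 − 15) − 0 = 1, and there is no ∂_3, so H_2 = Z.

As a check, the Euler characteristic is 8 − 24 + 16 = 0, which agrees with 1 − 2 + 1 = 0.
(K is a triangulation of the torus T^2.)

H_0 = Z,  H_1 = Z^2,  H_2 = Z.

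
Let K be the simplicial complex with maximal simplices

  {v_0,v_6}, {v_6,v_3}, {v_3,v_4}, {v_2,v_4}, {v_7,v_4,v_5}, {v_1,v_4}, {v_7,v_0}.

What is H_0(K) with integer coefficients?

H_0 ≅ Z.

Fix the vertex order v_0 < v_1 < v_2 < v_3 < v_4 < v_5 < v_6 < v_7 and write every simplex with vertices in increasing order. Then dim K = 2 and the simplices of K are:

  0-simplices (8): [v_0], [v_1], [v_2], [v_3], [v_4], [v_5], [v_6], [v_7]
  1-simplices (9): [v_0,v_6], [v_0,v_7], [v_1,v_4], [v_2,v_4], [v_3,v_4], [v_3,v_6], [v_4,v_5], [v_4,v_7], [v_5,v_7]
  2-simplices (1): [v_4,v_5,v_7]

giving chain groups C_0 ≅ Z^8, C_1 ≅ Z^9, C_2 ≅ Z^1.

Boundary ∂_1: C_1 → C_0 maps an edge to its endpoints' difference, ∂[p,q] = q − p.
As a 8×9 matrix over Z this has rank 7, with invariant factors (1,1,1,1,1,1,1).

∂_2: C_2 → C_1 sends each 2-simplex [p,q,r] to [q,r] − [p,r] + [p,q]. For instance
  ∂[v_4,v_5,v_7] = [v_5,v_7] − [v_4,v_7] + [v_4,v_5].
The 9×1 boundary matrix has rank 1 and Smith normal form diag(1).

Reading off H_k = ker ∂_k / im ∂_{k+1}:

  H_0: rank C_0 − rank ∂_1 = 8 − 7 = 1, and the invariant factors of ∂_1 are all 1, so H_0 ≅ Z.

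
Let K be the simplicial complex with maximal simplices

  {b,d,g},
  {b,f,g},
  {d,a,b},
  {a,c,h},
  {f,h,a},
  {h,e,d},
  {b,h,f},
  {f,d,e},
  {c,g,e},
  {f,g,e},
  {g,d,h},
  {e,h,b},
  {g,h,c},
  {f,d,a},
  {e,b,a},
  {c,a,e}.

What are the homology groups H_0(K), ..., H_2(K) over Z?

We work with the vertex ordering a < b < c < d < e < f < g < h. The simplices of K, each written with vertices in increasing order, are:

  0-simplices (8): a, b, c, d, e, f, g, h
  1-simplices (24): ab, ac, ad, ae, af, ah, bd, be, bf, bg, bh, ce, cg, ch, de, df, dg, dh, ef, eg, eh, fg, fh, gh
  2-simplices (16): abd, abe, ace, ach, adf, afh, bdg, beh, bfg, bfh, ceg, cgh, def, deh, dgh, efg

Hence C_0 ≅ Z^8, C_1 ≅ Z^24, C_2 ≅ Z^16.

The boundary map ∂_1: C_1 → C_0 is given by ∂[p,q] = [q] − [p]. For instance
  ∂ch = h − c.
The 8×24 boundary matrix has rank 7 and Smith normal form diag(1,1,1,1,1,1,1).

Boundary ∂_2: C_2 → C_1 maps a triangle to the signed sum of its edges. For instance
  ∂adf = df − af + ad,
  ∂def = ef − df + de.
The 24×16 boundary matrix has rank 15 and Smith normal form diag(1,1,1,1,1,1,1,1,1,1,1,1,1,1,1).

Reading off H_k = ker ∂_k / im ∂_{k+1}:

  H_0: rank C_0 − rank ∂_1 = 8 − 7 = 1, and the invariant factors of ∂_1 are all 1, so H_0 = Z.
  H_1: rank ker ∂_1 − rank ∂_2 = (24 − 7) − 15 = 2, and the invariant factors of ∂_2 are all 1, so H_1 = Z^2.
  H_2: rank ker ∂_2 − rank ∂_3 = (16 − 15) − 0 = 1, and there is no ∂_3, so H_2 = Z.

H_0 = Z,  H_1 = Z^2,  H_2 = Z.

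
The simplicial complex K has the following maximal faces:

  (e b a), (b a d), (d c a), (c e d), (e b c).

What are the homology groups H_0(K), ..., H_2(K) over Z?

H_0 ≅ Z,  H_1 ≅ Z,  H_2 = 0.

K has 5 vertices, 10 edges, 5 triangles.
rank ∂_0 = 0, rank ∂_1 = 4 ⇒ b_0 = 5 − 0 − 4 = 1; all invariant factors of ∂_1 are 1 so no torsion. So H_0 ≅ Z.
rank ∂_1 = 4, rank ∂_2 = 5 ⇒ b_1 = 10 − 4 − 5 = 1; all invariant factors of ∂_2 are 1 so no torsion. So H_1 ≅ Z.
rank ∂_2 = 5, rank ∂_3 = 0 ⇒ b_2 = 5 − 5 − 0 = 0. So H_2 ≅ 0.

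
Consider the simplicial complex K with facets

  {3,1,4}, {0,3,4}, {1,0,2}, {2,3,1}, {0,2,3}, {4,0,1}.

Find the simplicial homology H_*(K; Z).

H_0 = Z,  H_1 = 0,  H_2 = Z.

Fix the vertex order 0 < 1 < 2 < 3 < 4 and write every simplex with vertices in increasing order. Then dim K = 2 and the simplices of K are:

  0-simplices (5): [0], [1], [2], [3], [4]
  1-simplices (9): [0,1], [0,2], [0,3], [0,4], [1,2], [1,3], [1,4], [2,3], [3,4]
  2-simplices (6): [0,1,2], [0,1,4], [0,2,3], [0,3,4], [1,2,3], [1,3,4]

so the chain groups are C_0 ≅ Z^5, C_1 ≅ Z^9, C_2 ≅ Z^6.

∂_1: C_1 → C_0 maps an edge to its endpoints' difference, ∂[p,q] = q − p.
This gives a 5×9 integer matrix of rank 4; reducing to Smith normal form yields diagonal entries (1,1,1,1).

Boundary ∂_2: C_2 → C_1 maps a triangle to the signed sum of its edges. For instance
  ∂[0,3,4] = [3,4] − [0,4] + [0,3],
  ∂[0,2,3] = [2,3] − [0,3] + [0,2].
The resulting 9×6 matrix has rank 5, and its Smith normal form has invariant factors (1,1,1,1,1).

Reading off H_k = ker ∂_k / im ∂_{k+1}:

  H_0: rank C_0 − rank ∂_1 = 5 − 4 = 1, and the invariant factors of ∂_1 are all 1, so H_0 = Z.
  H_1: rank ker ∂_1 − rank ∂_2 = (9 − 4) − 5 = 0, and the invariant factors of ∂_2 are all 1, so H_1 = 0.
  H_2: rank ker ∂_2 − rank ∂_3 = (6 − 5) − 0 = 1, and there is no ∂_3, so H_2 = Z.

As a check, the Euler characteristic is 5 − 9 + 6 = 2, which agrees with 1 − 0 + 1 = 2.
(K is a triangulation of the 2-sphere S^2.)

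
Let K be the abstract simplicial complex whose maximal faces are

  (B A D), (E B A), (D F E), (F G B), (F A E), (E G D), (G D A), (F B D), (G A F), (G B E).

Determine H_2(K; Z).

We work with the vertex ordering A < B < D < E < F < G. The simplices of K, each written with vertices in increasing order, are:

  0-simplices (6): A, B, D, E, F, G
  1-simplices (15): AB, AD, AE, AF, AG, BD, BE, BF, BG, DE, DF, DG, EF, EG, FG
  2-simplices (10): ABD, ABE, ADG, AEF, AFG, BDF, BEG, BFG, DEF, DEG

Hence C_0 ≅ Z^6, C_1 ≅ Z^15, C_2 ≅ Z^10.

∂_1: C_1 → C_0 sends each edge [p,q] (with p < q) to q − p. For instance
  ∂DE = E − D.
This gives a 6×15 integer matrix of rank 5; reducing to Smith normal form yields diagonal entries (1,1,1,1,1).

∂_2: C_2 → C_1 sends each 2-simplex [p,q,r] to [q,r] − [p,r] + [p,q]. For instance
  ∂AFG = FG − AG + AF,
  ∂BEG = EG − BG + BE.
This gives a 15×10 integer matrix of rank 10; reducing to Smith normal form yields diagonal entries (1,1,1,1,1,1,1,1,1,2).

From H_k ≅ ker(∂_k) / im(∂_{k+1}) we obtain:

  H_2: rank ker ∂_2 − rank ∂_3 = (10 − 10) − 0 = 0, and there is no ∂_3, so H_2 ≅ 0.

(K is a triangulation of the real projective plane RP^2.)

H_2 = 0.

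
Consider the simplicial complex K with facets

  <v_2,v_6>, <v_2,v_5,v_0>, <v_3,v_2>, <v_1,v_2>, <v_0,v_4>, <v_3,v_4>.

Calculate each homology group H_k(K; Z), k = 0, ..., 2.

H_0 ≅ Z,  H_1 ≅ Z,  H_2 = 0.

Order the vertices as v_0 < v_1 < v_2 < v_3 < v_4 < v_5 < v_6. Listing each simplex with vertices in this order, K has dimension 2 with simplices:

  0-simplices (7): [v_0], [v_1], [v_2], [v_3], [v_4], [v_5], [v_6]
  1-simplices (8): [v_0,v_2], [v_0,v_4], [v_0,v_5], [v_1,v_2], [v_2,v_3], [v_2,v_5], [v_2,v_6], [v_3,v_4]
  2-simplices (1): [v_0,v_2,v_5]

Hence C_0 ≅ Z^7, C_1 ≅ Z^8, C_2 ≅ Z^1.

The boundary map ∂_1: C_1 → C_0 maps an edge to its endpoints' difference, ∂[p,q] = q − p. For instance
  ∂[v_3,v_4] = [v_4] − [v_3].
The 7×8 boundary matrix has rank 6 and Smith normal form diag(1,1,1,1,1,1).

The boundary map ∂_2: C_2 → C_1 sends each 2-simplex [p,q,r] to [q,r] − [p,r] + [p,q]. For instance
  ∂[v_0,v_2,v_5] = [v_2,v_5] − [v_0,v_5] + [v_0,v_2].
The 8×1 boundary matrix has rank 1 and Smith normal form diag(1).

Reading off H_k = ker ∂_k / im ∂_{k+1}:

  H_0: rank C_0 − rank ∂_1 = 7 − 6 = 1, and the invariant factors of ∂_1 are all 1, so H_0 ≅ Z.
  H_1: rank ker ∂_1 − rank ∂_2 = (8 − 6) − 1 = 1, and the invariant factors of ∂_2 are all 1, so H_1 ≅ Z.
  H_2: rank ker ∂_2 − rank ∂_3 = (1 − 1) − 0 = 0, and there is no ∂_3, so H_2 ≅ 0.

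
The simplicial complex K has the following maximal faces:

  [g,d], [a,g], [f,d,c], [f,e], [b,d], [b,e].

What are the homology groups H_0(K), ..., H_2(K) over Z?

H_0 ≅ Z,  H_1 ≅ Z,  H_2 = 0.

Order the vertices as a < b < c < d < e < f < g. Listing each simplex with vertices in this order, K has dimension 2 with simplices:

  0-simplices (7): a, b, c, d, e, f, g
  1-simplices (8): ag, bd, be, cd, cf, df, dg, ef
  2-simplices (1): cdf

so the chain groups are C_0 ≅ Z^7, C_1 ≅ Z^8, C_2 ≅ Z^1.

The boundary map ∂_1: C_1 → C_0 maps an edge to its endpoints' difference, ∂[p,q] = q − p. For instance
  ∂be = e − b.
As a 7×8 matrix over Z this has rank 6, with invariant factors (1,1,1,1,1,1).

∂_2: C_2 → C_1 maps a triangle to the signed sum of its edges. For instance
  ∂cdf = df − cf + cd.
As a 8×1 matrix over Z this has rank 1, with invariant factors (1).

Now H_k = ker ∂_k / im ∂_{k+1}, so:

  H_0: rank C_0 − rank ∂_1 = 7 − 6 = 1, and the invariant factors of ∂_1 are all 1, so H_0 ≅ Z.
  H_1: rank ker ∂_1 − rank ∂_2 = (8 − 6) − 1 = 1, and the invariant factors of ∂_2 are all 1, so H_1 ≅ Z.
  H_2: rank ker ∂_2 − rank ∂_3 = (1 − 1) − 0 = 0, and there is no ∂_3, so H_2 ≅ 0.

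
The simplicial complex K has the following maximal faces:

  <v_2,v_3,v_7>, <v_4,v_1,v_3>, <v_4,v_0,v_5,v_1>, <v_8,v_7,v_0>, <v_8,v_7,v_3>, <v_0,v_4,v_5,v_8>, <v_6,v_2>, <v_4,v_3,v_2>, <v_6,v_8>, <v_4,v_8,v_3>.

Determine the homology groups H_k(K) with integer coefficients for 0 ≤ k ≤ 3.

H_0 ≅ Z,  H_1 ≅ Z,  H_2 = 0,  H_3 = 0.

Take the total order v_0 < v_1 < v_2 < v_3 < v_4 < v_5 < v_6 < v_7 < v_8 on the vertex set. Then K (dimension 3) consists of the simplices:

  0-simplices (9): [v_0], [v_1], [v_2], [v_3], [v_4], [v_5], [v_6], [v_7], [v_8]
  1-simplices (20): (20 of them)
  2-simplices (13): (13 of them)
  3-simplices (2): [v_0,v_1,v_4,v_5], [v_0,v_4,v_5,v_8]

Hence C_0 ≅ Z^9, C_1 ≅ Z^20, C_2 ≅ Z^13, C_3 ≅ Z^2.

∂_1: C_1 → C_0 sends each edge [p,q] (with p < q) to q − p. For instance
  ∂[v_5,v_8] = [v_8] − [v_5].
This gives a 9×20 integer matrix of rank 8; reducing to Smith normal form yields diagonal entries (1,1,1,1,1,1,1,1).

The boundary map ∂_2: C_2 → C_1 sends each 2-simplex [p,q,r] to [q,r] − [p,r] + [p,q]. For instance
  ∂[v_3,v_4,v_8] = [v_4,v_8] − [v_3,v_8] + [v_3,v_4],
  ∂[v_0,v_7,v_8] = [v_7,v_8] − [v_0,v_8] + [v_0,v_7].
As a 20×13 matrix over Z this has rank 11, with invariant factors (1,1,1,1,1,1,1,1,1,1,1).

∂_3: C_3 → C_2 sends each 3-simplex σ to the alternating sum Σ_i (−1)^i (σ with its i-th vertex removed). For instance
  ∂[v_0,v_1,v_4,v_5] = [v_1,v_4,v_5] − [v_0,v_4,v_5] + [v_0,v_1,v_5] − [v_0,v_1,v_4],
  ∂[v_0,v_4,v_5,v_8] = [v_4,v_5,v_8] − [v_0,v_5,v_8] + [v_0,v_4,v_8] − [v_0,v_4,v_5].
The resulting 13×2 matrix has rank 2, and its Smith normal form has invariant factors (1,1).

Computing H_k = (kernel of ∂_k) / (image of ∂_{k+1}):

  H_0: rank C_0 − rank ∂_1 = 9 − 8 = 1, and the invariant factors of ∂_1 are all 1, so H_0 = Z.
  H_1: rank ker ∂_1 − rank ∂_2 = (20 − 8) − 11 = 1, and the invariant factors of ∂_2 are all 1, so H_1 = Z.
  H_2: rank ker ∂_2 − rank ∂_3 = (13 − 11) − 2 = 0, and the invariant factors of ∂_3 are all 1, so H_2 = 0.
  H_3: rank ker ∂_3 − rank ∂_4 = (2 − 2) − 0 = 0, and there is no ∂_4, so H_3 = 0.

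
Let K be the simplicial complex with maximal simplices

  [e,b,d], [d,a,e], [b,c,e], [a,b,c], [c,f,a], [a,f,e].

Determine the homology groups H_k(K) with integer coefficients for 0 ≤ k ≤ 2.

K has 6 vertices, 12 edges, 6 triangles.
rank ∂_0 = 0, rank ∂_1 = 5 ⇒ b_0 = 6 − 0 − 5 = 1; all invariant factors of ∂_1 are 1 so no torsion. So H_0 ≅ Z.
rank ∂_1 = 5, rank ∂_2 = 6 ⇒ b_1 = 12 − 5 − 6 = 1; all invariant factors of ∂_2 are 1 so no torsion. So H_1 ≅ Z.
rank ∂_2 = 6, rank ∂_3 = 0 ⇒ b_2 = 6 − 6 − 0 = 0. So H_2 ≅ 0.

H_0 ≅ Z,  H_1 ≅ Z,  H_2 = 0.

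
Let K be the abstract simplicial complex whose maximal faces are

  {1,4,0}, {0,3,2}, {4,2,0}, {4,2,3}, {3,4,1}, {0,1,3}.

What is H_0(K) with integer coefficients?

We work with the vertex ordering 0 < 1 < 2 < 3 < 4. The simplices of K, each written with vertices in increasing order, are:

  0-simplices (5): [0], [1], [2], [3], [4]
  1-simplices (9): [0,1], [0,2], [0,3], [0,4], [1,3], [1,4], [2,3], [2,4], [3,4]
  2-simplices (6): [0,1,3], [0,1,4], [0,2,3], [0,2,4], [1,3,4], [2,3,4]

Hence C_0 ≅ Z^5, C_1 ≅ Z^9, C_2 ≅ Z^6.

∂_1: C_1 → C_0 sends each edge [p,q] (with p < q) to q − p.
This gives a 5×9 integer matrix of rank 4; reducing to Smith normal form yields diagonal entries (1,1,1,1).

The boundary map ∂_2: C_2 → C_1 acts by ∂[p,q,r] = [q,r] − [p,r] + [p,q]. For instance
  ∂[1,3,4] = [3,4] − [1,4] + [1,3],
  ∂[0,2,3] = [2,3] − [0,3] + [0,2].
As a 9×6 matrix over Z this has rank 5, with invariant factors (1,1,1,1,1).

Computing H_k = (kernel of ∂_k) / (image of ∂_{k+1}):

  H_0: rank C_0 − rank ∂_1 = 5 − 4 = 1, and the invariant factors of ∂_1 are all 1, so H_0 = Z.

H_0 ≅ Z.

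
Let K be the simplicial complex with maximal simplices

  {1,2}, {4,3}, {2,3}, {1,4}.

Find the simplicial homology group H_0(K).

Take the total order 1 < 2 < 3 < 4 on the vertex set. Then K (dimension 1) consists of the simplices:

  0-simplices (4): [1], [2], [3], [4]
  1-simplices (4): [1,2], [1,4], [2,3], [3,4]

giving chain groups C_0 ≅ Z^4, C_1 ≅ Z^4.

The boundary map ∂_1: C_1 → C_0 maps an edge to its endpoints' difference, ∂[p,q] = q − p. For instance
  ∂[2,3] = [3] − [2].
This gives a 4×4 integer matrix of rank 3; reducing to Smith normal form yields diagonal entries (1,1,1).

Computing H_k = (kernel of ∂_k) / (image of ∂_{k+1}):

  H_0: rank C_0 − rank ∂_1 = 4 − 3 = 1, and the invariant factors of ∂_1 are all 1, so H_0 ≅ Z.

(K is a triangulation of the circle S^1.)

H_0 = Z.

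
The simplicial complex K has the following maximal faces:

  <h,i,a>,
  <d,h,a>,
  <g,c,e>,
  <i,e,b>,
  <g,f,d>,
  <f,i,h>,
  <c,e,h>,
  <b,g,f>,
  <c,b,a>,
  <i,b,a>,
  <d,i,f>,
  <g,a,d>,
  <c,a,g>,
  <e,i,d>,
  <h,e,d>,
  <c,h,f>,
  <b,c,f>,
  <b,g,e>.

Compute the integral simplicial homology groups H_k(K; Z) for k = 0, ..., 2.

We work with the vertex ordering a < b < c < d < e < f < g < h < i. The simplices of K, each written with vertices in increasing order, are:

  0-simplices (9): a, b, c, d, e, f, g, h, i
  1-simplices (27): ab, ac, ad, ag, ah, ai, bc, be, bf, bg, bi, ce, cf, cg, ch, de, df, dg, dh, di, eg, eh, ei, fg, fh, fi, hi
  2-simplices (18): abc, abi, acg, adg, adh, ahi, bcf, beg, bei, bfg, ceg, ceh, cfh, deh, dei, dfg, dfi, fhi

giving chain groups C_0 ≅ Z^9, C_1 ≅ Z^27, C_2 ≅ Z^18.

The boundary map ∂_1: C_1 → C_0 is given by ∂[p,q] = [q] − [p].
This gives a 9×27 integer matrix of rank 8; reducing to Smith normal form yields diagonal entries (1,1,1,1,1,1,1,1).

∂_2: C_2 → C_1 acts by ∂[p,q,r] = [q,r] − [p,r] + [p,q]. For instance
  ∂ahi = hi − ai + ah,
  ∂adg = dg − ag + ad.
As a 27×18 matrix over Z this has rank 18, with invariant factors (1,1,1,1,1,1,1,1,1,1,1,1,1,1,1,1,1,2).

Now H_k = ker ∂_k / im ∂_{k+1}, so:

  H_0: rank C_0 − rank ∂_1 = 9 − 8 = 1, and the invariant factors of ∂_1 are all 1, so H_0 = Z.
  H_1: rank ker ∂_1 − rank ∂_2 = (27 − 8) − 18 = 1, and ∂_2 has invariant factor 2 > 1, so H_1 = Z ⊕ Z/2.
  H_2: rank ker ∂_2 − rank ∂_3 = (18 − 18) − 0 = 0, and there is no ∂_3, so H_2 = 0.

(K is a triangulation of the Klein bottle.)

H_0 = Z,  H_1 = Z ⊕ Z/2,  H_2 = 0.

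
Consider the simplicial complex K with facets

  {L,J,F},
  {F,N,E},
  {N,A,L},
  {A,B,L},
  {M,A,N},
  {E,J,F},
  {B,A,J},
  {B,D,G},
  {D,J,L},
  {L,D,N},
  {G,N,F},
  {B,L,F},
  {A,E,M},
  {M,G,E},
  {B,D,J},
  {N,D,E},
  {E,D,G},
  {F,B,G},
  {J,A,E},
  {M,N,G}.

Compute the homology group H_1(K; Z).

K has 10 vertices, 30 edges, 20 triangles.
rank ∂_1 = 9, rank ∂_2 = 20 ⇒ b_1 = 30 − 9 − 20 = 1; ∂_2 has invariant factor(s) [2] giving torsion. So H_1 = Z ⊕ Z_2.

H_1 = Z ⊕ Z_2.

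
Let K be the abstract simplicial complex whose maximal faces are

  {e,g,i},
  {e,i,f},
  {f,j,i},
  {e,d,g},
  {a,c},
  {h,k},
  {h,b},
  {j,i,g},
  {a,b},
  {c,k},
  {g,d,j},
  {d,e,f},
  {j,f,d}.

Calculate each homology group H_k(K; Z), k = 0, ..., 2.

Take the total order a < b < c < d < e < f < g < h < i < j < k on the vertex set. Then K (dimension 2) consists of the simplices:

  0-simplices (11): a, b, c, d, e, f, g, h, i, j, k
  1-simplices (17): ab, ac, bh, ck, de, df, dg, dj, ef, eg, ei, fi, fj, gi, gj, hk, ij
  2-simplices (8): def, deg, dfj, dgj, efi, egi, fij, gij

giving chain groups C_0 ≅ Z^11, C_1 ≅ Z^17, C_2 ≅ Z^8.

∂_1: C_1 → C_0 maps an edge to its endpoints' difference, ∂[p,q] = q − p.
The 11×17 boundary matrix has rank 9 and Smith normal form diag(1,1,1,1,1,1,1,1,1).

Boundary ∂_2: C_2 → C_1 acts by ∂[p,q,r] = [q,r] − [p,r] + [p,q]. For instance
  ∂fij = ij − fj + fi,
  ∂egi = gi − ei + eg.
This gives a 17×8 integer matrix of rank 7; reducing to Smith normal form yields diagonal entries (1,1,1,1,1,1,1).

Reading off H_k = ker ∂_k / im ∂_{k+1}:

  H_0: rank C_0 − rank ∂_1 = 11 − 9 = 2, and the invariant factors of ∂_1 are all 1, so H_0 = Z^2.
  H_1: rank ker ∂_1 − rank ∂_2 = (17 − 9) − 7 = 1, and the invariant factors of ∂_2 are all 1, so H_1 = Z.
  H_2: rank ker ∂_2 − rank ∂_3 = (8 − 7) − 0 = 1, and there is no ∂_3, so H_2 = Z.

As a check, the Euler characteristic is 11 − 17 + 8 = 2, which agrees with 2 − 1 + 1 = 2.
(K is a triangulation of the disjoint union of the circle S^1 and the 2-sphere S^2.)

H_0 ≅ Z^2,  H_1 ≅ Z,  H_2 ≅ Z.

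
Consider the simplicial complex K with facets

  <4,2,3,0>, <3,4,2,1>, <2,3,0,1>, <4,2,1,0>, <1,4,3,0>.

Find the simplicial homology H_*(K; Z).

H_0 = Z,  H_1 = 0,  H_2 = 0,  H_3 = Z.

K has 5 vertices, 10 edges, 10 triangles, 5 3-simplices.
rank ∂_0 = 0, rank ∂_1 = 4 ⇒ b_0 = 5 − 0 − 4 = 1; all invariant factors of ∂_1 are 1 so no torsion. So H_0 ≅ Z.
rank ∂_1 = 4, rank ∂_2 = 6 ⇒ b_1 = 10 − 4 − 6 = 0; all invariant factors of ∂_2 are 1 so no torsion. So H_1 ≅ 0.
rank ∂_2 = 6, rank ∂_3 = 4 ⇒ b_2 = 10 − 6 − 4 = 0; all invariant factors of ∂_3 are 1 so no torsion. So H_2 ≅ 0.
rank ∂_3 = 4, rank ∂_4 = 0 ⇒ b_3 = 5 − 4 − 0 = 1. So H_3 ≅ Z.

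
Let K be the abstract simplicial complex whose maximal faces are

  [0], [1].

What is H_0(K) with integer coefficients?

Take the total order 0 < 1 on the vertex set. Then K (dimension 0) consists of the simplices:

  0-simplices (2): [0], [1]

Hence C_0 ≅ Z^2.

Now H_k = ker ∂_k / im ∂_{k+1}, so:

  H_0: rank C_0 − rank ∂_1 = 2 − 0 = 2, and there is no ∂_1, so H_0 ≅ Z^2.

H_0 = Z^2.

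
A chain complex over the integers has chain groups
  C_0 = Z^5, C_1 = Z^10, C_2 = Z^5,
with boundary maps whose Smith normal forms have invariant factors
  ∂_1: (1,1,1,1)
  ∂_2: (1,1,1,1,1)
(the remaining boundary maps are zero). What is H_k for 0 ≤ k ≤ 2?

H_0: b_0 = 5 − 0 − 4 = 1; torsion from ∂_1 factors > 1: none. So H_0 = Z.
H_1: b_1 = 10 − 4 − 5 = 1; torsion from ∂_2 factors > 1: none. So H_1 = Z.
H_2: b_2 = 5 − 5 − 0 = 0; torsion from ∂_3 factors > 1: none. So H_2 = 0.

H_0 = Z,  H_1 = Z,  H_2 = 0.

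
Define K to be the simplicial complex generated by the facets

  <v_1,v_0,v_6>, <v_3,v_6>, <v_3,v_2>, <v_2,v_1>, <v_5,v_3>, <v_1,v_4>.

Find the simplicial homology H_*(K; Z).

H_0 ≅ Z,  H_1 ≅ Z,  H_2 = 0.

Order the vertices as v_0 < v_1 < v_2 < v_3 < v_4 < v_5 < v_6. Listing each simplex with vertices in this order, K has dimension 2 with simplices:

  0-simplices (7): [v_0], [v_1], [v_2], [v_3], [v_4], [v_5], [v_6]
  1-simplices (8): [v_0,v_1], [v_0,v_6], [v_1,v_2], [v_1,v_4], [v_1,v_6], [v_2,v_3], [v_3,v_5], [v_3,v_6]
  2-simplices (1): [v_0,v_1,v_6]

so the chain groups are C_0 ≅ Z^7, C_1 ≅ Z^8, C_2 ≅ Z^1.

Boundary ∂_1: C_1 → C_0 is given by ∂[p,q] = [q] − [p].
The resulting 7×8 matrix has rank 6, and its Smith normal form has invariant factors (1,1,1,1,1,1).

∂_2: C_2 → C_1 acts by ∂[p,q,r] = [q,r] − [p,r] + [p,q]. For instance
  ∂[v_0,v_1,v_6] = [v_1,v_6] − [v_0,v_6] + [v_0,v_1].
The resulting 8×1 matrix has rank 1, and its Smith normal form has invariant factors (1).

Reading off H_k = ker ∂_k / im ∂_{k+1}:

  H_0: rank C_0 − rank ∂_1 = 7 − 6 = 1, and the invariant factors of ∂_1 are all 1, so H_0 = Z.
  H_1: rank ker ∂_1 − rank ∂_2 = (8 − 6) − 1 = 1, and the invariant factors of ∂_2 are all 1, so H_1 = Z.
  H_2: rank ker ∂_2 − rank ∂_3 = (1 − 1) − 0 = 0, and there is no ∂_3, so H_2 = 0.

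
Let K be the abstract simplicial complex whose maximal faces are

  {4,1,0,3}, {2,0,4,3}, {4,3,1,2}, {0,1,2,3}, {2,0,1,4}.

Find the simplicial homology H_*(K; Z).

H_0 ≅ Z,  H_1 = 0,  H_2 = 0,  H_3 ≅ Z.

Order the vertices as 0 < 1 < 2 < 3 < 4. Listing each simplex with vertices in this order, K has dimension 3 with simplices:

  0-simplices (5): [0], [1], [2], [3], [4]
  1-simplices (10): [0,1], [0,2], [0,3], [0,4], [1,2], [1,3], [1,4], [2,3], [2,4], [3,4]
  2-simplices (10): [0,1,2], [0,1,3], [0,1,4], [0,2,3], [0,2,4], [0,3,4], [1,2,3], [1,2,4], [1,3,4], [2,3,4]
  3-simplices (5): [0,1,2,3], [0,1,2,4], [0,1,3,4], [0,2,3,4], [1,2,3,4]

giving chain groups C_0 ≅ Z^5, C_1 ≅ Z^10, C_2 ≅ Z^10, C_3 ≅ Z^5.

The boundary map ∂_1: C_1 → C_0 sends each edge [p,q] (with p < q) to q − p.
As a 5×10 matrix over Z this has rank 4, with invariant factors (1,1,1,1).

The boundary map ∂_2: C_2 → C_1 maps a triangle to the signed sum of its edges. For instance
  ∂[0,2,3] = [2,3] − [0,3] + [0,2],
  ∂[0,3,4] = [3,4] − [0,4] + [0,3].
The resulting 10×10 matrix has rank 6, and its Smith normal form has invariant factors (1,1,1,1,1,1).

The boundary map ∂_3: C_3 → C_2 sends each 3-simplex σ to the alternating sum Σ_i (−1)^i (σ with its i-th vertex removed). For instance
  ∂[0,1,2,4] = [1,2,4] − [0,2,4] + [0,1,4] − [0,1,2],
  ∂[0,1,2,3] = [1,2,3] − [0,2,3] + [0,1,3] − [0,1,2].
The 10×5 boundary matrix has rank 4 and Smith normal form diag(1,1,1,1).

Reading off H_k = ker ∂_k / im ∂_{k+1}:

  H_0: rank C_0 − rank ∂_1 = 5 − 4 = 1, and the invariant factors of ∂_1 are all 1, so H_0 ≅ Z.
  H_1: rank ker ∂_1 − rank ∂_2 = (10 − 4) − 6 = 0, and the invariant factors of ∂_2 are all 1, so H_1 ≅ 0.
  H_2: rank ker ∂_2 − rank ∂_3 = (10 − 6) − 4 = 0, and the invariant factors of ∂_3 are all 1, so H_2 ≅ 0.
  H_3: rank ker ∂_3 − rank ∂_4 = (5 − 4) − 0 = 1, and there is no ∂_4, so H_3 ≅ Z.

As a check, the Euler characteristic is 5 − 10 + 10 − 5 = 0, which agrees with 1 − 0 + 0 − 1 = 0.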